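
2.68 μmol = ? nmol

micro = 1e-6, nano = 1e-9; factor is 1e3.
2.68 × 1e3 = 2680

2680 nmol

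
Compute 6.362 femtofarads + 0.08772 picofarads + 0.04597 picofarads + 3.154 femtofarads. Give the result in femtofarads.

In femtofarads:
  6.362 femtofarads → 6.362
  0.08772 picofarads = 0.08772 × 10³ femtofarads = 87.72
  0.04597 picofarads = 0.04597 × 10³ femtofarads = 45.97
  3.154 femtofarads → 3.154
Sum: 6.362 + 87.72 + 45.97 + 3.154 = 143.206

143.206 femtofarads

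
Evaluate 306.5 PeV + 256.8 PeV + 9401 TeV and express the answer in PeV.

572.701 PeV

In PeV:
  306.5 PeV → 306.5
  256.8 PeV → 256.8
  9401 TeV = 9401 × 10⁻³ PeV = 9.401
Sum: 306.5 + 256.8 + 9.401 = 572.701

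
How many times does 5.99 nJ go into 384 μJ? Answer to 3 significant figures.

(384 × 10⁻⁶) / (5.99 × 10⁻⁹) = 64.11 × 10³

64100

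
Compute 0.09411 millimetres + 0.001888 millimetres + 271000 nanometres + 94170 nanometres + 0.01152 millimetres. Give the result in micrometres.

472.688 micrometres

In micrometres:
  0.09411 millimetres = 0.09411 × 10^3 micrometres = 94.11
  0.001888 millimetres = 0.001888 × 10^3 micrometres = 1.888
  271000 nanometres = 271000 × 10^-3 micrometres = 271
  94170 nanometres = 94170 × 10^-3 micrometres = 94.17
  0.01152 millimetres = 0.01152 × 10^3 micrometres = 11.52
Sum: 94.11 + 1.888 + 271 + 94.17 + 11.52 = 472.688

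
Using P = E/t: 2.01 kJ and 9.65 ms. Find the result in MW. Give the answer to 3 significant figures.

0.208 MW

(2.01 × 10^3) / (9.65 × 10^-3) = 0.20829 × 10^6 W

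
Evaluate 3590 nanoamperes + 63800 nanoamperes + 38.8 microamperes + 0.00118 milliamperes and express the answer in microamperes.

107.37 microamperes

In microamperes:
  3590 nanoamperes = 3590 × 10^-3 microamperes = 3.59
  63800 nanoamperes = 63800 × 10^-3 microamperes = 63.8
  38.8 microamperes → 38.8
  0.00118 milliamperes = 0.00118 × 10^3 microamperes = 1.18
Sum: 3.59 + 63.8 + 38.8 + 1.18 = 107.37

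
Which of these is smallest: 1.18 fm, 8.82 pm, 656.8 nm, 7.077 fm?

1.18 fm = 0.00000000000000118 m
8.82 pm = 0.00000000000882 m
656.8 nm = 0.0000006568 m
7.077 fm = 0.000000000000007077 m

1.18 fm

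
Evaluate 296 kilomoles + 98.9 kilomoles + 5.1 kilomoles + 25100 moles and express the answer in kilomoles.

425.1 kilomoles

In kilomoles:
  296 kilomoles → 296
  98.9 kilomoles → 98.9
  5.1 kilomoles → 5.1
  25100 moles = 25100 × 10^-3 kilomoles = 25.1
Sum: 296 + 98.9 + 5.1 + 25.1 = 425.1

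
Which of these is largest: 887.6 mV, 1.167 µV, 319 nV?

887.6 mV

887.6 mV = 0.8876 V
1.167 µV = 0.000001167 V
319 nV = 0.000000319 V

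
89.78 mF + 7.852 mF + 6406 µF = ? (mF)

104.038 mF

In mF:
  89.78 mF → 89.78
  7.852 mF → 7.852
  6406 µF = 6406 × 10^-3 mF = 6.406
Sum: 89.78 + 7.852 + 6.406 = 104.038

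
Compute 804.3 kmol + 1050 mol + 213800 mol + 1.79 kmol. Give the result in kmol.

1020.94 kmol

In kmol:
  804.3 kmol → 804.3
  1050 mol = 1050 × 10^-3 kmol = 1.05
  213800 mol = 213800 × 10^-3 kmol = 213.8
  1.79 kmol → 1.79
Sum: 804.3 + 1.05 + 213.8 + 1.79 = 1020.94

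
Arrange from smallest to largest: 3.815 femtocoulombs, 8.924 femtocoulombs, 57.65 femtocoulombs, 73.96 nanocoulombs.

3.815 femtocoulombs = 0.000000000000003815 coulombs
8.924 femtocoulombs = 0.000000000000008924 coulombs
57.65 femtocoulombs = 0.00000000000005765 coulombs
73.96 nanocoulombs = 0.00000007396 coulombs

3.815 femtocoulombs < 8.924 femtocoulombs < 57.65 femtocoulombs < 73.96 nanocoulombs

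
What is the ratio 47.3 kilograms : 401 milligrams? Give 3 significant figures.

118000

(47.3e3) / (401e-3) = 0.118e6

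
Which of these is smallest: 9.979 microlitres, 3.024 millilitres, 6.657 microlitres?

9.979 microlitres = 0.000009979 litres
3.024 millilitres = 0.003024 litres
6.657 microlitres = 0.000006657 litres

6.657 microlitres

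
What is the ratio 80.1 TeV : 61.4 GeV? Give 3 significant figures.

(80.1 × 10^12) / (61.4 × 10^9) = 1.305 × 10^3

1300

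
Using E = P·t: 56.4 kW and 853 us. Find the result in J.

48.1092 J

56.4 × 10^3 × 853 × 10^-6 = 48109.2 × 10^-3 J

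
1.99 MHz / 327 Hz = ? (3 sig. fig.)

6090

(1.99 × 10^6) / (327) = 0.006086 × 10^6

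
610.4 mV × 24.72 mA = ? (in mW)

610.4e-3 × 24.72e-3 = 15089.088e-6 W

15.089088 mW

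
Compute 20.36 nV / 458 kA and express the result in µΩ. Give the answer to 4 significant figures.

(20.36e-9) / (458e3) = 0.0444541e-12 Ω

0.00000004445 µΩ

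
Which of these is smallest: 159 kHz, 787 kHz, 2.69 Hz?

2.69 Hz

159 kHz = 159000 Hz
787 kHz = 787000 Hz
2.69 Hz = 2.69 Hz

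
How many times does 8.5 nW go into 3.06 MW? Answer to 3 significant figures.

(3.06e6) / (8.5e-9) = 0.36e15

360000000000000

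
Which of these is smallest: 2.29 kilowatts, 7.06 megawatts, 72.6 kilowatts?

2.29 kilowatts = 2290 watts
7.06 megawatts = 7060000 watts
72.6 kilowatts = 72600 watts

2.29 kilowatts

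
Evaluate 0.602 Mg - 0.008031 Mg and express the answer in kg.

In kg:
  0.602 Mg = 0.602 × 10³ kg = 602
  0.008031 Mg = 0.008031 × 10³ kg = 8.031
Difference: 602 - 8.031 = 593.969

593.969 kg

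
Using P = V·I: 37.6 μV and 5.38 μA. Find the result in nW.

37.6e-6 × 5.38e-6 = 202.288e-12 W

0.202288 nW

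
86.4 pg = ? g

0.0000000000864 g

pico = 10^-12, (no prefix) = 10^0; factor is 10^-12.
86.4 × 10^-12 = 0.0000000000864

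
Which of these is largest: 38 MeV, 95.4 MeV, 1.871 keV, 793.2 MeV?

38 MeV = 38000000 eV
95.4 MeV = 95400000 eV
1.871 keV = 1871 eV
793.2 MeV = 793200000 eV

793.2 MeV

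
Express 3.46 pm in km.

pico = 10⁻¹², kilo = 10³; factor is 10⁻¹⁵.
3.46 × 10⁻¹⁵ = 0.00000000000000346

0.00000000000000346 km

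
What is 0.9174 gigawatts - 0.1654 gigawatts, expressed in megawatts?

In megawatts:
  0.9174 gigawatts = 0.9174 × 10^3 megawatts = 917.4
  0.1654 gigawatts = 0.1654 × 10^3 megawatts = 165.4
Difference: 917.4 - 165.4 = 752

752 megawatts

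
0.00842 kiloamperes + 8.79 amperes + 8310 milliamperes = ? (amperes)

25.52 amperes

In amperes:
  0.00842 kiloamperes = 0.00842 × 10^3 amperes = 8.42
  8.79 amperes → 8.79
  8310 milliamperes = 8310 × 10^-3 amperes = 8.31
Sum: 8.42 + 8.79 + 8.31 = 25.52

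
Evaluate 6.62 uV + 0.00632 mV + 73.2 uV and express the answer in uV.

86.14 uV

In uV:
  6.62 uV → 6.62
  0.00632 mV = 0.00632 × 10^3 uV = 6.32
  73.2 uV → 73.2
Sum: 6.62 + 6.32 + 73.2 = 86.14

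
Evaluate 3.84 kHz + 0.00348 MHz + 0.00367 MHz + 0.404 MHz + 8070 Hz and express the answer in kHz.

423.06 kHz

In kHz:
  3.84 kHz → 3.84
  0.00348 MHz = 0.00348e3 kHz = 3.48
  0.00367 MHz = 0.00367e3 kHz = 3.67
  0.404 MHz = 0.404e3 kHz = 404
  8070 Hz = 8070e-3 kHz = 8.07
Sum: 3.84 + 3.48 + 3.67 + 404 + 8.07 = 423.06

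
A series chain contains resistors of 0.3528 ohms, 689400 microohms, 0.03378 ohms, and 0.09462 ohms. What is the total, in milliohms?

In milliohms:
  0.3528 ohms = 0.3528 × 10^3 milliohms = 352.8
  689400 microohms = 689400 × 10^-3 milliohms = 689.4
  0.03378 ohms = 0.03378 × 10^3 milliohms = 33.78
  0.09462 ohms = 0.09462 × 10^3 milliohms = 94.62
Sum: 352.8 + 689.4 + 33.78 + 94.62 = 1170.6

1170.6 milliohms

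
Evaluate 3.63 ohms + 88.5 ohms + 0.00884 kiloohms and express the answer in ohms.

In ohms:
  3.63 ohms → 3.63
  88.5 ohms → 88.5
  0.00884 kiloohms = 0.00884 × 10³ ohms = 8.84
Sum: 3.63 + 88.5 + 8.84 = 100.97

100.97 ohms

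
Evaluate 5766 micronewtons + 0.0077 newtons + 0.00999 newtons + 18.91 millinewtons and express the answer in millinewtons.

42.366 millinewtons

In millinewtons:
  5766 micronewtons = 5766 × 10^-3 millinewtons = 5.766
  0.0077 newtons = 0.0077 × 10^3 millinewtons = 7.7
  0.00999 newtons = 0.00999 × 10^3 millinewtons = 9.99
  18.91 millinewtons → 18.91
Sum: 5.766 + 7.7 + 9.99 + 18.91 = 42.366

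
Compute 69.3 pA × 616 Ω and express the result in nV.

69.3e-12 × 616 = 42688.8e-12 V

42.6888 nV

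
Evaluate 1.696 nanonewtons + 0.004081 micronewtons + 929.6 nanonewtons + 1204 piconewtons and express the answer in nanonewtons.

In nanonewtons:
  1.696 nanonewtons → 1.696
  0.004081 micronewtons = 0.004081 × 10³ nanonewtons = 4.081
  929.6 nanonewtons → 929.6
  1204 piconewtons = 1204 × 10⁻³ nanonewtons = 1.204
Sum: 1.696 + 4.081 + 929.6 + 1.204 = 936.581

936.581 nanonewtons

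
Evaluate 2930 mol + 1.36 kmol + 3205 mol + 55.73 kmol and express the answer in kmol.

63.225 kmol

In kmol:
  2930 mol = 2930 × 10⁻³ kmol = 2.93
  1.36 kmol → 1.36
  3205 mol = 3205 × 10⁻³ kmol = 3.205
  55.73 kmol → 55.73
Sum: 2.93 + 1.36 + 3.205 + 55.73 = 63.225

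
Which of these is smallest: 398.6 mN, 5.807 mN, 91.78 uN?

398.6 mN = 0.3986 N
5.807 mN = 0.005807 N
91.78 uN = 0.00009178 N

91.78 uN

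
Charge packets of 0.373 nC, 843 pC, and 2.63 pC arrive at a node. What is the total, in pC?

In pC:
  0.373 nC = 0.373e3 pC = 373
  843 pC → 843
  2.63 pC → 2.63
Sum: 373 + 843 + 2.63 = 1218.63

1218.63 pC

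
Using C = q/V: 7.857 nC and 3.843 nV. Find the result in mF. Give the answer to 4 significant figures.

(7.857e-9) / (3.843e-9) = 2.0445 F

2044 mF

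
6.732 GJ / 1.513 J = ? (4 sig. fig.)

(6.732 × 10^9) / (1.513) = 4.4494 × 10^9

4449000000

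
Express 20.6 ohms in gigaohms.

(no prefix) = 1e0, giga = 1e9; factor is 1e-9.
20.6 × 1e-9 = 0.0000000206

0.0000000206 gigaohms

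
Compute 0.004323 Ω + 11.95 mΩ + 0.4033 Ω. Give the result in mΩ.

In mΩ:
  0.004323 Ω = 0.004323 × 10³ mΩ = 4.323
  11.95 mΩ → 11.95
  0.4033 Ω = 0.4033 × 10³ mΩ = 403.3
Sum: 4.323 + 11.95 + 403.3 = 419.573

419.573 mΩ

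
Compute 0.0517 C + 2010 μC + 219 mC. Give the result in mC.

272.71 mC

In mC:
  0.0517 C = 0.0517 × 10³ mC = 51.7
  2010 μC = 2010 × 10⁻³ mC = 2.01
  219 mC → 219
Sum: 51.7 + 2.01 + 219 = 272.71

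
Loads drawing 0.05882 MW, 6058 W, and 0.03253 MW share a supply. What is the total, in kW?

97.408 kW

In kW:
  0.05882 MW = 0.05882e3 kW = 58.82
  6058 W = 6058e-3 kW = 6.058
  0.03253 MW = 0.03253e3 kW = 32.53
Sum: 58.82 + 6.058 + 32.53 = 97.408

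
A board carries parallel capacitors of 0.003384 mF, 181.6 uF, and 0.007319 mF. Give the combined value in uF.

In uF:
  0.003384 mF = 0.003384 × 10^3 uF = 3.384
  181.6 uF → 181.6
  0.007319 mF = 0.007319 × 10^3 uF = 7.319
Sum: 3.384 + 181.6 + 7.319 = 192.303

192.303 uF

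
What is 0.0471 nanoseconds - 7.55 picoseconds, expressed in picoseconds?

In picoseconds:
  0.0471 nanoseconds = 0.0471 × 10³ picoseconds = 47.1
  7.55 picoseconds → 7.55
Difference: 47.1 - 7.55 = 39.55

39.55 picoseconds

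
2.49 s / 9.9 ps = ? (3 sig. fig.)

(2.49) / (9.9 × 10^-12) = 0.2515 × 10^12

252000000000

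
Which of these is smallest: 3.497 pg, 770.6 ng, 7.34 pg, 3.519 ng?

3.497 pg = 0.000000000003497 g
770.6 ng = 0.0000007706 g
7.34 pg = 0.00000000000734 g
3.519 ng = 0.000000003519 g

3.497 pg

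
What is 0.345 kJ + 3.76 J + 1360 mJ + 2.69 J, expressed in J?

In J:
  0.345 kJ = 0.345 × 10³ J = 345
  3.76 J → 3.76
  1360 mJ = 1360 × 10⁻³ J = 1.36
  2.69 J → 2.69
Sum: 345 + 3.76 + 1.36 + 2.69 = 352.81

352.81 J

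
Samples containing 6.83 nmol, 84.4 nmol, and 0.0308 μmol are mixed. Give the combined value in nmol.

122.03 nmol

In nmol:
  6.83 nmol → 6.83
  84.4 nmol → 84.4
  0.0308 μmol = 0.0308 × 10³ nmol = 30.8
Sum: 6.83 + 84.4 + 30.8 = 122.03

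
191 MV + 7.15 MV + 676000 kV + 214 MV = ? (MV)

In MV:
  191 MV → 191
  7.15 MV → 7.15
  676000 kV = 676000 × 10⁻³ MV = 676
  214 MV → 214
Sum: 191 + 7.15 + 676 + 214 = 1088.15

1088.15 MV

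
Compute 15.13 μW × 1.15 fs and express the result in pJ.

0.0000000173995 pJ

15.13 × 10⁻⁶ × 1.15 × 10⁻¹⁵ = 17.3995 × 10⁻²¹ J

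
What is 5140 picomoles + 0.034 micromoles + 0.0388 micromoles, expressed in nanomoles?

77.94 nanomoles

In nanomoles:
  5140 picomoles = 5140e-3 nanomoles = 5.14
  0.034 micromoles = 0.034e3 nanomoles = 34
  0.0388 micromoles = 0.0388e3 nanomoles = 38.8
Sum: 5.14 + 34 + 38.8 = 77.94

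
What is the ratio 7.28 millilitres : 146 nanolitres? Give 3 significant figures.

(7.28e-3) / (146e-9) = 0.04986e6

49900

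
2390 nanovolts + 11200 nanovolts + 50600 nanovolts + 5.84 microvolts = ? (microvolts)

In microvolts:
  2390 nanovolts = 2390e-3 microvolts = 2.39
  11200 nanovolts = 11200e-3 microvolts = 11.2
  50600 nanovolts = 50600e-3 microvolts = 50.6
  5.84 microvolts → 5.84
Sum: 2.39 + 11.2 + 50.6 + 5.84 = 70.03

70.03 microvolts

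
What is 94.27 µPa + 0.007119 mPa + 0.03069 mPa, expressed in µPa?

In µPa:
  94.27 µPa → 94.27
  0.007119 mPa = 0.007119e3 µPa = 7.119
  0.03069 mPa = 0.03069e3 µPa = 30.69
Sum: 94.27 + 7.119 + 30.69 = 132.079

132.079 µPa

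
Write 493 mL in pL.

493000000000 pL

milli = 1e-3, pico = 1e-12; factor is 1e9.
493 × 1e9 = 493000000000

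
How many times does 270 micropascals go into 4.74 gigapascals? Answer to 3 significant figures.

17600000000000

(4.74 × 10⁹) / (270 × 10⁻⁶) = 0.01756 × 10¹⁵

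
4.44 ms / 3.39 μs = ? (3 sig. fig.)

(4.44 × 10^-3) / (3.39 × 10^-6) = 1.31 × 10^3

1310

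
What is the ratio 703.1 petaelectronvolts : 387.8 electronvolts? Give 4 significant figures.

(703.1e15) / (387.8) = 1.813e15

1813000000000000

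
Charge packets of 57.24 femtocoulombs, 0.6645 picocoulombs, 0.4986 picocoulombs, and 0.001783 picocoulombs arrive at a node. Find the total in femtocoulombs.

1222.123 femtocoulombs

In femtocoulombs:
  57.24 femtocoulombs → 57.24
  0.6645 picocoulombs = 0.6645e3 femtocoulombs = 664.5
  0.4986 picocoulombs = 0.4986e3 femtocoulombs = 498.6
  0.001783 picocoulombs = 0.001783e3 femtocoulombs = 1.783
Sum: 57.24 + 664.5 + 498.6 + 1.783 = 1222.123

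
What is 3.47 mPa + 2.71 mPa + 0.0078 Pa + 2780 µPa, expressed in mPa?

16.76 mPa

In mPa:
  3.47 mPa → 3.47
  2.71 mPa → 2.71
  0.0078 Pa = 0.0078 × 10^3 mPa = 7.8
  2780 µPa = 2780 × 10^-3 mPa = 2.78
Sum: 3.47 + 2.71 + 7.8 + 2.78 = 16.76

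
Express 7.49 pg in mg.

pico = 1e-12, milli = 1e-3; factor is 1e-9.
7.49 × 1e-9 = 0.00000000749

0.00000000749 mg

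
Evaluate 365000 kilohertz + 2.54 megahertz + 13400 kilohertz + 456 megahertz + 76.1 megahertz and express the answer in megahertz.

In megahertz:
  365000 kilohertz = 365000 × 10⁻³ megahertz = 365
  2.54 megahertz → 2.54
  13400 kilohertz = 13400 × 10⁻³ megahertz = 13.4
  456 megahertz → 456
  76.1 megahertz → 76.1
Sum: 365 + 2.54 + 13.4 + 456 + 76.1 = 913.04

913.04 megahertz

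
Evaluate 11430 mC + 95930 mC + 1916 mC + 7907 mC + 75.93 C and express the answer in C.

193.113 C

In C:
  11430 mC = 11430e-3 C = 11.43
  95930 mC = 95930e-3 C = 95.93
  1916 mC = 1916e-3 C = 1.916
  7907 mC = 7907e-3 C = 7.907
  75.93 C → 75.93
Sum: 11.43 + 95.93 + 1.916 + 7.907 + 75.93 = 193.113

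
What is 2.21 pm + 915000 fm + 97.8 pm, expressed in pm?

In pm:
  2.21 pm → 2.21
  915000 fm = 915000e-3 pm = 915
  97.8 pm → 97.8
Sum: 2.21 + 915 + 97.8 = 1015.01

1015.01 pm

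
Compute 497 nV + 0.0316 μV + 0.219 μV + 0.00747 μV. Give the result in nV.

In nV:
  497 nV → 497
  0.0316 μV = 0.0316 × 10^3 nV = 31.6
  0.219 μV = 0.219 × 10^3 nV = 219
  0.00747 μV = 0.00747 × 10^3 nV = 7.47
Sum: 497 + 31.6 + 219 + 7.47 = 755.07

755.07 nV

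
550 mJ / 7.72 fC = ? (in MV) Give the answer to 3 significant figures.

71200000 MV

(550 × 10⁻³) / (7.72 × 10⁻¹⁵) = 71.244 × 10¹² V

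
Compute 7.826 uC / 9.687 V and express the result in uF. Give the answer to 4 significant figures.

0.8079 uF

(7.826 × 10⁻⁶) / (9.687) = 0.807887 × 10⁻⁶ F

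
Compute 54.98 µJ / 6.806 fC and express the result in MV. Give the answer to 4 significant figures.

(54.98 × 10⁻⁶) / (6.806 × 10⁻¹⁵) = 8.07817 × 10⁹ V

8078 MV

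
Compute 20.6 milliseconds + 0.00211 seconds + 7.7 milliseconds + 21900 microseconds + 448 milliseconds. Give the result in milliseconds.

500.31 milliseconds

In milliseconds:
  20.6 milliseconds → 20.6
  0.00211 seconds = 0.00211e3 milliseconds = 2.11
  7.7 milliseconds → 7.7
  21900 microseconds = 21900e-3 milliseconds = 21.9
  448 milliseconds → 448
Sum: 20.6 + 2.11 + 7.7 + 21.9 + 448 = 500.31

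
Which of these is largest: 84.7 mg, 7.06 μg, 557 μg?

84.7 mg = 0.0847 g
7.06 μg = 0.00000706 g
557 μg = 0.000557 g

84.7 mg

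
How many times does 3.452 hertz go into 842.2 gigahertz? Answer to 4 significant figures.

244000000000

(842.2e9) / (3.452) = 243.97e9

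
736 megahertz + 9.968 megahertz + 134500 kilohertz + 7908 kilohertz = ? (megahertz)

In megahertz:
  736 megahertz → 736
  9.968 megahertz → 9.968
  134500 kilohertz = 134500e-3 megahertz = 134.5
  7908 kilohertz = 7908e-3 megahertz = 7.908
Sum: 736 + 9.968 + 134.5 + 7.908 = 888.376

888.376 megahertz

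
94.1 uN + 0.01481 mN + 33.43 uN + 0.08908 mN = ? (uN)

231.42 uN

In uN:
  94.1 uN → 94.1
  0.01481 mN = 0.01481 × 10³ uN = 14.81
  33.43 uN → 33.43
  0.08908 mN = 0.08908 × 10³ uN = 89.08
Sum: 94.1 + 14.81 + 33.43 + 89.08 = 231.42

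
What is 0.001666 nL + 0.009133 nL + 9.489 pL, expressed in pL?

In pL:
  0.001666 nL = 0.001666 × 10^3 pL = 1.666
  0.009133 nL = 0.009133 × 10^3 pL = 9.133
  9.489 pL → 9.489
Sum: 1.666 + 9.133 + 9.489 = 20.288

20.288 pL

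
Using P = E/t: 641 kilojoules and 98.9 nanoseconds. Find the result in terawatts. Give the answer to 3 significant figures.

(641 × 10^3) / (98.9 × 10^-9) = 6.4813 × 10^12 W

6.48 terawatts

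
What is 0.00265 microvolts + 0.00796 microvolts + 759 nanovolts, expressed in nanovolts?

In nanovolts:
  0.00265 microvolts = 0.00265e3 nanovolts = 2.65
  0.00796 microvolts = 0.00796e3 nanovolts = 7.96
  759 nanovolts → 759
Sum: 2.65 + 7.96 + 759 = 769.61

769.61 nanovolts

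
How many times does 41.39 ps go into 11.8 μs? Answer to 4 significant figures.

(11.8 × 10^-6) / (41.39 × 10^-12) = 0.28509 × 10^6

285100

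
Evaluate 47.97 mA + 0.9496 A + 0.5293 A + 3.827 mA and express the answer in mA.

1530.697 mA

In mA:
  47.97 mA → 47.97
  0.9496 A = 0.9496 × 10³ mA = 949.6
  0.5293 A = 0.5293 × 10³ mA = 529.3
  3.827 mA → 3.827
Sum: 47.97 + 949.6 + 529.3 + 3.827 = 1530.697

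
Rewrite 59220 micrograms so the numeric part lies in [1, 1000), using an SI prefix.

59.22 milligrams

= 59.22 × 10^-3 grams; 10^-3 is milli.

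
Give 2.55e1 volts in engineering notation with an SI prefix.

= 25.5 volts; mantissa already in [1, 1000).

25.5 volts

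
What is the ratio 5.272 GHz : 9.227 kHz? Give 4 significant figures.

571400

(5.272 × 10^9) / (9.227 × 10^3) = 0.57137 × 10^6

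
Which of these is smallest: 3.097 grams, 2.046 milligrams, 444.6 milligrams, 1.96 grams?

3.097 grams = 3.097 grams
2.046 milligrams = 0.002046 grams
444.6 milligrams = 0.4446 grams
1.96 grams = 1.96 grams

2.046 milligrams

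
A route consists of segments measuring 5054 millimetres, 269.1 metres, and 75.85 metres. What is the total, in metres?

In metres:
  5054 millimetres = 5054e-3 metres = 5.054
  269.1 metres → 269.1
  75.85 metres → 75.85
Sum: 5.054 + 269.1 + 75.85 = 350.004

350.004 metres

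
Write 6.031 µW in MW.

0.000000000006031 MW

micro = 10⁻⁶, mega = 10⁶; factor is 10⁻¹².
6.031 × 10⁻¹² = 0.000000000006031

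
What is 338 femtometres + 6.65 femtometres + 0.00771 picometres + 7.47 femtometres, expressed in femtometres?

In femtometres:
  338 femtometres → 338
  6.65 femtometres → 6.65
  0.00771 picometres = 0.00771 × 10³ femtometres = 7.71
  7.47 femtometres → 7.47
Sum: 338 + 6.65 + 7.71 + 7.47 = 359.83

359.83 femtometres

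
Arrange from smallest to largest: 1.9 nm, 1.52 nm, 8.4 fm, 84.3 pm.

8.4 fm < 84.3 pm < 1.52 nm < 1.9 nm

1.9 nm = 0.0000000019 m
1.52 nm = 0.00000000152 m
8.4 fm = 0.0000000000000084 m
84.3 pm = 0.0000000000843 m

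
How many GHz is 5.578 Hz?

0.000000005578 GHz

(no prefix) = 1e0, giga = 1e9; factor is 1e-9.
5.578 × 1e-9 = 0.000000005578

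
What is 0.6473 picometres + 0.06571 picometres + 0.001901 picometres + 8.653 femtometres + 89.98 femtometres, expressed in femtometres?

813.544 femtometres

In femtometres:
  0.6473 picometres = 0.6473 × 10^3 femtometres = 647.3
  0.06571 picometres = 0.06571 × 10^3 femtometres = 65.71
  0.001901 picometres = 0.001901 × 10^3 femtometres = 1.901
  8.653 femtometres → 8.653
  89.98 femtometres → 89.98
Sum: 647.3 + 65.71 + 1.901 + 8.653 + 89.98 = 813.544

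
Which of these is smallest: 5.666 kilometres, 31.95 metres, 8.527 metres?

5.666 kilometres = 5666 metres
31.95 metres = 31.95 metres
8.527 metres = 8.527 metres

8.527 metres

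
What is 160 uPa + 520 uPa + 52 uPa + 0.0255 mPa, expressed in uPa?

In uPa:
  160 uPa → 160
  520 uPa → 520
  52 uPa → 52
  0.0255 mPa = 0.0255e3 uPa = 25.5
Sum: 160 + 520 + 52 + 25.5 = 757.5

757.5 uPa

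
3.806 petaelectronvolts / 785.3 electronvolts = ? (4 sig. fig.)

(3.806 × 10^15) / (785.3) = 0.0048466 × 10^15

4847000000000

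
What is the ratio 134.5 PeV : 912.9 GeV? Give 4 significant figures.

(134.5e15) / (912.9e9) = 0.14733e6

147300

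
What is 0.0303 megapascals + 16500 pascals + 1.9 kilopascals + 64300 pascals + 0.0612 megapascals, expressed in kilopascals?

In kilopascals:
  0.0303 megapascals = 0.0303 × 10³ kilopascals = 30.3
  16500 pascals = 16500 × 10⁻³ kilopascals = 16.5
  1.9 kilopascals → 1.9
  64300 pascals = 64300 × 10⁻³ kilopascals = 64.3
  0.0612 megapascals = 0.0612 × 10³ kilopascals = 61.2
Sum: 30.3 + 16.5 + 1.9 + 64.3 + 61.2 = 174.2

174.2 kilopascals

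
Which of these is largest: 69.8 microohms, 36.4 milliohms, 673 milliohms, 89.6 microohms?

69.8 microohms = 0.0000698 ohms
36.4 milliohms = 0.0364 ohms
673 milliohms = 0.673 ohms
89.6 microohms = 0.0000896 ohms

673 milliohms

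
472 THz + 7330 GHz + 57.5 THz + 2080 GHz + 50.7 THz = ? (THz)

In THz:
  472 THz → 472
  7330 GHz = 7330 × 10⁻³ THz = 7.33
  57.5 THz → 57.5
  2080 GHz = 2080 × 10⁻³ THz = 2.08
  50.7 THz → 50.7
Sum: 472 + 7.33 + 57.5 + 2.08 + 50.7 = 589.61

589.61 THz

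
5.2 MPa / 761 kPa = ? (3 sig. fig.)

6.83

(5.2 × 10⁶) / (761 × 10³) = 0.006833 × 10³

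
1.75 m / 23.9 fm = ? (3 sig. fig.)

(1.75) / (23.9 × 10⁻¹⁵) = 0.07322 × 10¹⁵

73200000000000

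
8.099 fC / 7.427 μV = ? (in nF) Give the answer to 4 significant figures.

1.090 nF

(8.099e-15) / (7.427e-6) = 1.09048e-9 F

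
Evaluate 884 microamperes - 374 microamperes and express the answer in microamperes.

In microamperes:
  884 microamperes → 884
  374 microamperes → 374
Difference: 884 - 374 = 510

510 microamperes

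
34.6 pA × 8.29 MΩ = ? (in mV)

34.6e-12 × 8.29e6 = 286.834e-6 V

0.286834 mV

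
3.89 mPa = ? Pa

0.00389 Pa

milli = 1e-3, (no prefix) = 1e0; factor is 1e-3.
3.89 × 1e-3 = 0.00389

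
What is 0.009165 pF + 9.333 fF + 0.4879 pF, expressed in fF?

506.398 fF

In fF:
  0.009165 pF = 0.009165 × 10³ fF = 9.165
  9.333 fF → 9.333
  0.4879 pF = 0.4879 × 10³ fF = 487.9
Sum: 9.165 + 9.333 + 487.9 = 506.398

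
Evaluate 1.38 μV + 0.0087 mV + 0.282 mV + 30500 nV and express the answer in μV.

322.58 μV

In μV:
  1.38 μV → 1.38
  0.0087 mV = 0.0087e3 μV = 8.7
  0.282 mV = 0.282e3 μV = 282
  30500 nV = 30500e-3 μV = 30.5
Sum: 1.38 + 8.7 + 282 + 30.5 = 322.58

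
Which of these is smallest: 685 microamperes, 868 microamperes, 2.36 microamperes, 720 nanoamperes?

720 nanoamperes

685 microamperes = 0.000685 amperes
868 microamperes = 0.000868 amperes
2.36 microamperes = 0.00000236 amperes
720 nanoamperes = 0.00000072 amperes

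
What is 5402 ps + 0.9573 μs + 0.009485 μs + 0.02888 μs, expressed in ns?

1001.067 ns

In ns:
  5402 ps = 5402 × 10^-3 ns = 5.402
  0.9573 μs = 0.9573 × 10^3 ns = 957.3
  0.009485 μs = 0.009485 × 10^3 ns = 9.485
  0.02888 μs = 0.02888 × 10^3 ns = 28.88
Sum: 5.402 + 957.3 + 9.485 + 28.88 = 1001.067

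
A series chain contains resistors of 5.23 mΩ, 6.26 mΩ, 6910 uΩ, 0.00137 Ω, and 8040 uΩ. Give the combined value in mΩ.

In mΩ:
  5.23 mΩ → 5.23
  6.26 mΩ → 6.26
  6910 uΩ = 6910 × 10⁻³ mΩ = 6.91
  0.00137 Ω = 0.00137 × 10³ mΩ = 1.37
  8040 uΩ = 8040 × 10⁻³ mΩ = 8.04
Sum: 5.23 + 6.26 + 6.91 + 1.37 + 8.04 = 27.81

27.81 mΩ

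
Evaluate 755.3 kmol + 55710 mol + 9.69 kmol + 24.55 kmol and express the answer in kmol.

845.25 kmol

In kmol:
  755.3 kmol → 755.3
  55710 mol = 55710 × 10^-3 kmol = 55.71
  9.69 kmol → 9.69
  24.55 kmol → 24.55
Sum: 755.3 + 55.71 + 9.69 + 24.55 = 845.25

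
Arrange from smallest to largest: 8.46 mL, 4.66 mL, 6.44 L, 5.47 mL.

8.46 mL = 0.00846 L
4.66 mL = 0.00466 L
6.44 L = 6.44 L
5.47 mL = 0.00547 L

4.66 mL < 5.47 mL < 8.46 mL < 6.44 L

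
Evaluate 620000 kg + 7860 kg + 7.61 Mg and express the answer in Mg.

635.47 Mg

In Mg:
  620000 kg = 620000e-3 Mg = 620
  7860 kg = 7860e-3 Mg = 7.86
  7.61 Mg → 7.61
Sum: 620 + 7.86 + 7.61 = 635.47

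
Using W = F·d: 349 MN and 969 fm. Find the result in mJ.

0.338181 mJ

349 × 10^6 × 969 × 10^-15 = 338181 × 10^-9 J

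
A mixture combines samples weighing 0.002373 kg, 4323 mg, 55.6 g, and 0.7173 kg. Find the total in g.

In g:
  0.002373 kg = 0.002373e3 g = 2.373
  4323 mg = 4323e-3 g = 4.323
  55.6 g → 55.6
  0.7173 kg = 0.7173e3 g = 717.3
Sum: 2.373 + 4.323 + 55.6 + 717.3 = 779.596

779.596 g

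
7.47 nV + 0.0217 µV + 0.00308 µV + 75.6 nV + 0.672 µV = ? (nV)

In nV:
  7.47 nV → 7.47
  0.0217 µV = 0.0217e3 nV = 21.7
  0.00308 µV = 0.00308e3 nV = 3.08
  75.6 nV → 75.6
  0.672 µV = 0.672e3 nV = 672
Sum: 7.47 + 21.7 + 3.08 + 75.6 + 672 = 779.85

779.85 nV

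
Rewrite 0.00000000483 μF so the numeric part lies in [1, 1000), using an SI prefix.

= 4.83 × 10^-15 F; 10^-15 is femto.

4.83 fF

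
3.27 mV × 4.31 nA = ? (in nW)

3.27 × 10⁻³ × 4.31 × 10⁻⁹ = 14.0937 × 10⁻¹² W

0.0140937 nW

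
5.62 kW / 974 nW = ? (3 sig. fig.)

5770000000

(5.62 × 10³) / (974 × 10⁻⁹) = 0.00577 × 10¹²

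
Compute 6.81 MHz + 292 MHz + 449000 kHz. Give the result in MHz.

In MHz:
  6.81 MHz → 6.81
  292 MHz → 292
  449000 kHz = 449000 × 10^-3 MHz = 449
Sum: 6.81 + 292 + 449 = 747.81

747.81 MHz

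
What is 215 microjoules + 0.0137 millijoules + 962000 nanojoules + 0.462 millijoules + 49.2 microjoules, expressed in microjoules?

1701.9 microjoules

In microjoules:
  215 microjoules → 215
  0.0137 millijoules = 0.0137 × 10^3 microjoules = 13.7
  962000 nanojoules = 962000 × 10^-3 microjoules = 962
  0.462 millijoules = 0.462 × 10^3 microjoules = 462
  49.2 microjoules → 49.2
Sum: 215 + 13.7 + 962 + 462 + 49.2 = 1701.9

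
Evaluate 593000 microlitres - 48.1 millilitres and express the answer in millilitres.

In millilitres:
  593000 microlitres = 593000e-3 millilitres = 593
  48.1 millilitres → 48.1
Difference: 593 - 48.1 = 544.9

544.9 millilitres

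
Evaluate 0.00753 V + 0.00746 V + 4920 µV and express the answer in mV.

19.91 mV

In mV:
  0.00753 V = 0.00753 × 10³ mV = 7.53
  0.00746 V = 0.00746 × 10³ mV = 7.46
  4920 µV = 4920 × 10⁻³ mV = 4.92
Sum: 7.53 + 7.46 + 4.92 = 19.91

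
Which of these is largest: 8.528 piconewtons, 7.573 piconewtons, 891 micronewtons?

8.528 piconewtons = 0.000000000008528 newtons
7.573 piconewtons = 0.000000000007573 newtons
891 micronewtons = 0.000891 newtons

891 micronewtons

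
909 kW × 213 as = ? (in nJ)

909e3 × 213e-18 = 193617e-15 J

0.193617 nJ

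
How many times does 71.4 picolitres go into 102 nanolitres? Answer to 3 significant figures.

1430

(102 × 10⁻⁹) / (71.4 × 10⁻¹²) = 1.429 × 10³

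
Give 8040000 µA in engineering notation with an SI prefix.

= 8.04 A; mantissa already in [1, 1000).

8.04 A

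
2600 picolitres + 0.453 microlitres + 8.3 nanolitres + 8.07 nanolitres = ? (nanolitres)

In nanolitres:
  2600 picolitres = 2600e-3 nanolitres = 2.6
  0.453 microlitres = 0.453e3 nanolitres = 453
  8.3 nanolitres → 8.3
  8.07 nanolitres → 8.07
Sum: 2.6 + 453 + 8.3 + 8.07 = 471.97

471.97 nanolitres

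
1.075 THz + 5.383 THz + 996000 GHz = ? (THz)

1002.458 THz

In THz:
  1.075 THz → 1.075
  5.383 THz → 5.383
  996000 GHz = 996000 × 10⁻³ THz = 996
Sum: 1.075 + 5.383 + 996 = 1002.458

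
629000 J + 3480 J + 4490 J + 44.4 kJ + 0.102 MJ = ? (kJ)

In kJ:
  629000 J = 629000e-3 kJ = 629
  3480 J = 3480e-3 kJ = 3.48
  4490 J = 4490e-3 kJ = 4.49
  44.4 kJ → 44.4
  0.102 MJ = 0.102e3 kJ = 102
Sum: 629 + 3.48 + 4.49 + 44.4 + 102 = 783.37

783.37 kJ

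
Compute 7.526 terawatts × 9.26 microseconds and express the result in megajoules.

69.69076 megajoules

7.526e12 × 9.26e-6 = 69.69076e6 J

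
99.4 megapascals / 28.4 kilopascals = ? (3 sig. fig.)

(99.4 × 10⁶) / (28.4 × 10³) = 3.5 × 10³

3500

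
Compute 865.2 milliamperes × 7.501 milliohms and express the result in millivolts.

865.2 × 10^-3 × 7.501 × 10^-3 = 6489.8652 × 10^-6 V

6.4898652 millivolts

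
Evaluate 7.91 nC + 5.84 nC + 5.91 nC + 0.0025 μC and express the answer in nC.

In nC:
  7.91 nC → 7.91
  5.84 nC → 5.84
  5.91 nC → 5.91
  0.0025 μC = 0.0025 × 10^3 nC = 2.5
Sum: 7.91 + 5.84 + 5.91 + 2.5 = 22.16

22.16 nC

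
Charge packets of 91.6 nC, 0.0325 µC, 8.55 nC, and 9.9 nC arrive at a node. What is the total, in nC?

In nC:
  91.6 nC → 91.6
  0.0325 µC = 0.0325 × 10^3 nC = 32.5
  8.55 nC → 8.55
  9.9 nC → 9.9
Sum: 91.6 + 32.5 + 8.55 + 9.9 = 142.55

142.55 nC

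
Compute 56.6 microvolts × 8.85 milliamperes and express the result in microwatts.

56.6 × 10^-6 × 8.85 × 10^-3 = 500.91 × 10^-9 W

0.50091 microwatts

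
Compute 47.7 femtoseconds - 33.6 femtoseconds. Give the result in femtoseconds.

14.1 femtoseconds

In femtoseconds:
  47.7 femtoseconds → 47.7
  33.6 femtoseconds → 33.6
Difference: 47.7 - 33.6 = 14.1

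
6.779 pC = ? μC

0.000006779 μC

pico = 10⁻¹², micro = 10⁻⁶; factor is 10⁻⁶.
6.779 × 10⁻⁶ = 0.000006779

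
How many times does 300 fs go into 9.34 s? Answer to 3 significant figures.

31100000000000

(9.34) / (300 × 10⁻¹⁵) = 0.03113 × 10¹⁵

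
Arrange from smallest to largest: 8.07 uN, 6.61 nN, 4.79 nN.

8.07 uN = 0.00000807 N
6.61 nN = 0.00000000661 N
4.79 nN = 0.00000000479 N

4.79 nN < 6.61 nN < 8.07 uN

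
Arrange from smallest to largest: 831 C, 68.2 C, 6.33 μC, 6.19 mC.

6.33 μC < 6.19 mC < 68.2 C < 831 C

831 C = 831 C
68.2 C = 68.2 C
6.33 μC = 0.00000633 C
6.19 mC = 0.00619 C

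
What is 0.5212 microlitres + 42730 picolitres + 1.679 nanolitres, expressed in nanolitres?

565.609 nanolitres

In nanolitres:
  0.5212 microlitres = 0.5212e3 nanolitres = 521.2
  42730 picolitres = 42730e-3 nanolitres = 42.73
  1.679 nanolitres → 1.679
Sum: 521.2 + 42.73 + 1.679 = 565.609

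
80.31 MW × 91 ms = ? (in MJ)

80.31e6 × 91e-3 = 7308.21e3 J

7.30821 MJ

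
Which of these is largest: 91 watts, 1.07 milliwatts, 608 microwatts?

91 watts = 91 watts
1.07 milliwatts = 0.00107 watts
608 microwatts = 0.000608 watts

91 watts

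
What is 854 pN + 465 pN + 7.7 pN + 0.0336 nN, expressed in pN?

In pN:
  854 pN → 854
  465 pN → 465
  7.7 pN → 7.7
  0.0336 nN = 0.0336 × 10^3 pN = 33.6
Sum: 854 + 465 + 7.7 + 33.6 = 1360.3

1360.3 pN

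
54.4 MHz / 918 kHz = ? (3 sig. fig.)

(54.4 × 10^6) / (918 × 10^3) = 0.05926 × 10^3

59.3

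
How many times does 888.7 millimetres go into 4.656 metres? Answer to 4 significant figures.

5.239

(4.656) / (888.7 × 10⁻³) = 0.0052391 × 10³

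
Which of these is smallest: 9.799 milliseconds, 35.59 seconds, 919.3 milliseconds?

9.799 milliseconds = 0.009799 seconds
35.59 seconds = 35.59 seconds
919.3 milliseconds = 0.9193 seconds

9.799 milliseconds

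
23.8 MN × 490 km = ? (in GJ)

11662 GJ

23.8 × 10^6 × 490 × 10^3 = 11662 × 10^9 J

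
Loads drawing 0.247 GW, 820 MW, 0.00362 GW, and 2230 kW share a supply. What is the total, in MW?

1072.85 MW

In MW:
  0.247 GW = 0.247 × 10³ MW = 247
  820 MW → 820
  0.00362 GW = 0.00362 × 10³ MW = 3.62
  2230 kW = 2230 × 10⁻³ MW = 2.23
Sum: 247 + 820 + 3.62 + 2.23 = 1072.85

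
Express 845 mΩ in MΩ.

milli = 10⁻³, mega = 10⁶; factor is 10⁻⁹.
845 × 10⁻⁹ = 0.000000845

0.000000845 MΩ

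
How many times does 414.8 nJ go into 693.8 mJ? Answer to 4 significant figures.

1673000

(693.8e-3) / (414.8e-9) = 1.6726e6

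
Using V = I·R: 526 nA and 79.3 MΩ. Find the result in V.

526 × 10⁻⁹ × 79.3 × 10⁶ = 41711.8 × 10⁻³ V

41.7118 V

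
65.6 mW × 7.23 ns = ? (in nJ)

0.474288 nJ

65.6 × 10^-3 × 7.23 × 10^-9 = 474.288 × 10^-12 J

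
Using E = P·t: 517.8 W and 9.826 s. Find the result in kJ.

517.8 × 9.826 = 5087.9028 J

5.0879028 kJ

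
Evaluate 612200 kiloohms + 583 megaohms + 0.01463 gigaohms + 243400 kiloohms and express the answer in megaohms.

1453.23 megaohms

In megaohms:
  612200 kiloohms = 612200e-3 megaohms = 612.2
  583 megaohms → 583
  0.01463 gigaohms = 0.01463e3 megaohms = 14.63
  243400 kiloohms = 243400e-3 megaohms = 243.4
Sum: 612.2 + 583 + 14.63 + 243.4 = 1453.23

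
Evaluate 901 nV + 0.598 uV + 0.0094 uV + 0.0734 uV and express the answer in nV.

1581.8 nV

In nV:
  901 nV → 901
  0.598 uV = 0.598 × 10^3 nV = 598
  0.0094 uV = 0.0094 × 10^3 nV = 9.4
  0.0734 uV = 0.0734 × 10^3 nV = 73.4
Sum: 901 + 598 + 9.4 + 73.4 = 1581.8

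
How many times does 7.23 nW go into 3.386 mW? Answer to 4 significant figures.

(3.386e-3) / (7.23e-9) = 0.46833e6

468300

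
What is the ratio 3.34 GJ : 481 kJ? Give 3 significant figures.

6940

(3.34 × 10⁹) / (481 × 10³) = 0.006944 × 10⁶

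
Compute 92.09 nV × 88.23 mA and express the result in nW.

8.1251007 nW

92.09e-9 × 88.23e-3 = 8125.1007e-12 W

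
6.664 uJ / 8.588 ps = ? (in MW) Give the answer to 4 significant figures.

0.7760 MW

(6.664e-6) / (8.588e-12) = 0.775966e6 W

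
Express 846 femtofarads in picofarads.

0.846 picofarads

femto = 1e-15, pico = 1e-12; factor is 1e-3.
846 × 1e-3 = 0.846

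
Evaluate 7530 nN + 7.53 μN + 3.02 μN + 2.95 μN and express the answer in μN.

21.03 μN

In μN:
  7530 nN = 7530 × 10⁻³ μN = 7.53
  7.53 μN → 7.53
  3.02 μN → 3.02
  2.95 μN → 2.95
Sum: 7.53 + 7.53 + 3.02 + 2.95 = 21.03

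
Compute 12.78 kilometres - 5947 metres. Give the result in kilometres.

In kilometres:
  12.78 kilometres → 12.78
  5947 metres = 5947 × 10⁻³ kilometres = 5.947
Difference: 12.78 - 5.947 = 6.833

6.833 kilometres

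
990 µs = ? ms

0.99 ms

micro = 10⁻⁶, milli = 10⁻³; factor is 10⁻³.
990 × 10⁻³ = 0.99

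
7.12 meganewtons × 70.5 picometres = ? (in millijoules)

7.12 × 10^6 × 70.5 × 10^-12 = 501.96 × 10^-6 J

0.50196 millijoules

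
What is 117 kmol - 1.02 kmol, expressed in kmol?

115.98 kmol

In kmol:
  117 kmol → 117
  1.02 kmol → 1.02
Difference: 117 - 1.02 = 115.98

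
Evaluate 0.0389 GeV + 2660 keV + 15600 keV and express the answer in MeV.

57.16 MeV

In MeV:
  0.0389 GeV = 0.0389e3 MeV = 38.9
  2660 keV = 2660e-3 MeV = 2.66
  15600 keV = 15600e-3 MeV = 15.6
Sum: 38.9 + 2.66 + 15.6 = 57.16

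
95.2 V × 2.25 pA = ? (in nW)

0.2142 nW

95.2 × 2.25 × 10^-12 = 214.2 × 10^-12 W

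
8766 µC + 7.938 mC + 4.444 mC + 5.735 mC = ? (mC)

26.883 mC

In mC:
  8766 µC = 8766 × 10^-3 mC = 8.766
  7.938 mC → 7.938
  4.444 mC → 4.444
  5.735 mC → 5.735
Sum: 8.766 + 7.938 + 4.444 + 5.735 = 26.883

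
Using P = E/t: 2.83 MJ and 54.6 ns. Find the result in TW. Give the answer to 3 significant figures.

51.8 TW

(2.83 × 10⁶) / (54.6 × 10⁻⁹) = 0.051832 × 10¹⁵ W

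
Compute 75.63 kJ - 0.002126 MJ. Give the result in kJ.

In kJ:
  75.63 kJ → 75.63
  0.002126 MJ = 0.002126e3 kJ = 2.126
Difference: 75.63 - 2.126 = 73.504

73.504 kJ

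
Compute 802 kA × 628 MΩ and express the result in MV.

503656000 MV

802e3 × 628e6 = 503656e9 V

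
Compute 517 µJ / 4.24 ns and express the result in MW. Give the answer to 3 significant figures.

0.122 MW

(517 × 10⁻⁶) / (4.24 × 10⁻⁹) = 121.93 × 10³ W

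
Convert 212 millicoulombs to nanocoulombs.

milli = 10⁻³, nano = 10⁻⁹; factor is 10⁶.
212 × 10⁶ = 212000000

212000000 nanocoulombs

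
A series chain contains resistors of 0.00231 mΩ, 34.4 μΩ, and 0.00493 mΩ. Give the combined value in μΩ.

41.64 μΩ

In μΩ:
  0.00231 mΩ = 0.00231e3 μΩ = 2.31
  34.4 μΩ → 34.4
  0.00493 mΩ = 0.00493e3 μΩ = 4.93
Sum: 2.31 + 34.4 + 4.93 = 41.64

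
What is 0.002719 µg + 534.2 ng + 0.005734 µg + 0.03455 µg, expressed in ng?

In ng:
  0.002719 µg = 0.002719e3 ng = 2.719
  534.2 ng → 534.2
  0.005734 µg = 0.005734e3 ng = 5.734
  0.03455 µg = 0.03455e3 ng = 34.55
Sum: 2.719 + 534.2 + 5.734 + 34.55 = 577.203

577.203 ng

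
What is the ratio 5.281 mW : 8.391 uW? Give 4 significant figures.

629.4

(5.281 × 10^-3) / (8.391 × 10^-6) = 0.62936 × 10^3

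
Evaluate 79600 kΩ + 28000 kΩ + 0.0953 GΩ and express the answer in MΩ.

202.9 MΩ

In MΩ:
  79600 kΩ = 79600 × 10^-3 MΩ = 79.6
  28000 kΩ = 28000 × 10^-3 MΩ = 28
  0.0953 GΩ = 0.0953 × 10^3 MΩ = 95.3
Sum: 79.6 + 28 + 95.3 = 202.9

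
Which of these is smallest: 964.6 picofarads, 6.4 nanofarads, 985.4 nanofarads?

964.6 picofarads = 0.0000000009646 farads
6.4 nanofarads = 0.0000000064 farads
985.4 nanofarads = 0.0000009854 farads

964.6 picofarads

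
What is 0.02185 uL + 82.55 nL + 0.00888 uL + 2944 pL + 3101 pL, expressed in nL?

In nL:
  0.02185 uL = 0.02185e3 nL = 21.85
  82.55 nL → 82.55
  0.00888 uL = 0.00888e3 nL = 8.88
  2944 pL = 2944e-3 nL = 2.944
  3101 pL = 3101e-3 nL = 3.101
Sum: 21.85 + 82.55 + 8.88 + 2.944 + 3.101 = 119.325

119.325 nL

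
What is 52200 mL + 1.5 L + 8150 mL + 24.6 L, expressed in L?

86.45 L

In L:
  52200 mL = 52200e-3 L = 52.2
  1.5 L → 1.5
  8150 mL = 8150e-3 L = 8.15
  24.6 L → 24.6
Sum: 52.2 + 1.5 + 8.15 + 24.6 = 86.45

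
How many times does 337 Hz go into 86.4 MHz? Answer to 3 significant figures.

256000

(86.4 × 10⁶) / (337) = 0.2564 × 10⁶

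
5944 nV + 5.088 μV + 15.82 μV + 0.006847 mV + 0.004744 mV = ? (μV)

In μV:
  5944 nV = 5944 × 10^-3 μV = 5.944
  5.088 μV → 5.088
  15.82 μV → 15.82
  0.006847 mV = 0.006847 × 10^3 μV = 6.847
  0.004744 mV = 0.004744 × 10^3 μV = 4.744
Sum: 5.944 + 5.088 + 15.82 + 6.847 + 4.744 = 38.443

38.443 μV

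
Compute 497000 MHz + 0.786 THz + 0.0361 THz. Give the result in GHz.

1319.1 GHz

In GHz:
  497000 MHz = 497000 × 10^-3 GHz = 497
  0.786 THz = 0.786 × 10^3 GHz = 786
  0.0361 THz = 0.0361 × 10^3 GHz = 36.1
Sum: 497 + 786 + 36.1 = 1319.1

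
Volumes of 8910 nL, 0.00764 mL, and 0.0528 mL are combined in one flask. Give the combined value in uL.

69.35 uL

In uL:
  8910 nL = 8910e-3 uL = 8.91
  0.00764 mL = 0.00764e3 uL = 7.64
  0.0528 mL = 0.0528e3 uL = 52.8
Sum: 8.91 + 7.64 + 52.8 = 69.35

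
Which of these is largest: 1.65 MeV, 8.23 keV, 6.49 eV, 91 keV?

1.65 MeV = 1650000 eV
8.23 keV = 8230 eV
6.49 eV = 6.49 eV
91 keV = 91000 eV

1.65 MeV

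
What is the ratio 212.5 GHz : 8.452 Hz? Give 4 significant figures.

25140000000

(212.5 × 10^9) / (8.452) = 25.142 × 10^9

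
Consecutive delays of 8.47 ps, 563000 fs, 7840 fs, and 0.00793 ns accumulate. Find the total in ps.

In ps:
  8.47 ps → 8.47
  563000 fs = 563000e-3 ps = 563
  7840 fs = 7840e-3 ps = 7.84
  0.00793 ns = 0.00793e3 ps = 7.93
Sum: 8.47 + 563 + 7.84 + 7.93 = 587.24

587.24 ps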